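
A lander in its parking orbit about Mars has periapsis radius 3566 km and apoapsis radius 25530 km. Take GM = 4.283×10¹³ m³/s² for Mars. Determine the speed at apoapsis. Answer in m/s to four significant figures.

Semi-major axis a = (r_p + r_a)/2 = 14548 km = 1.455×10⁷ m.
Vis-viva: v² = μ(2/r − 1/a) = 4.283×10¹³ × (7.834×10⁻⁸ − 6.874×10⁻⁸) = 4.112×10⁵ m²/s².
v = 641.3 m/s.

v ≈ 641.3 m/s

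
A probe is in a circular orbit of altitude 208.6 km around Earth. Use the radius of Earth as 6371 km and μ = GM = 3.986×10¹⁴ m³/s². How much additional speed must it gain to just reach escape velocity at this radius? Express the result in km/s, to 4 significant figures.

Δv ≈ 3.224 km/s

r = 6371 + 208.6 = 6579.6 km = 6.5796×10⁶ m.
Circular speed v_c = √(μ/r) = 7783 m/s.
Escape speed v_esc = √(2μ/r) = √2 × v_c = 11010 m/s.
Δv = v_esc − v_c = 3224 m/s = 3.224 km/s.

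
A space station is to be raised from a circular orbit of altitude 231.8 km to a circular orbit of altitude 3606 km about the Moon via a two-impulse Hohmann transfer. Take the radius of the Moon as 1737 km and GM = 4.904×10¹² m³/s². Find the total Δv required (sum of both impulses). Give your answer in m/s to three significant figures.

r₁ = 1737 + 231.8 = 1968.8 km = 1.9688×10⁶ m.
r₂ = 1737 + 3606 = 5343.0 km = 5.3430×10⁶ m.
Transfer ellipse a_t = (r₁ + r₂)/2 = 3.656×10⁶ m.
At r₁: circular v_c1 = √(μ/r₁) = 1578 m/s; transfer-perilune v_p = √[μ(2/r₁ − 1/a_t)] = 1908 m/s.
Δv₁ = v_p − v_c1 = 329.7 m/s.
At r₂: circular v_c2 = √(μ/r₂) = 958.0 m/s; transfer-apolune v_a = √[μ(2/r₂ − 1/a_t)] = 703.1 m/s.
Δv₂ = v_c2 − v_a = 255.0 m/s.
Total Δv = Δv₁ + Δv₂ = 584.7 m/s.

Δv_total ≈ 585 m/s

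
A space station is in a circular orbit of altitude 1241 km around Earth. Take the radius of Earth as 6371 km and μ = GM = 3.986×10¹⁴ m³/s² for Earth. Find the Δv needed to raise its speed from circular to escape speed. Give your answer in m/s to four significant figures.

r = 6371 + 1241 = 7612.0 km = 7.6120×10⁶ m.
Circular speed v_c = √(μ/r) = 7236 m/s.
Escape speed v_esc = √(2μ/r) = √2 × v_c = 10230 m/s.
Δv = v_esc − v_c = 2997 m/s.

Δv ≈ 2997 m/s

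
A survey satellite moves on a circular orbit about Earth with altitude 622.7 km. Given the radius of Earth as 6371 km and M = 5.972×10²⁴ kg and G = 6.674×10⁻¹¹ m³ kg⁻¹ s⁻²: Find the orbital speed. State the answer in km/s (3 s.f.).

μ = GM = 6.674×10⁻¹¹ × 5.972×10²⁴ = 3.986×10¹⁴ m³/s².
r = 6371 + 622.7 = 6993.7 km = 6.9937×10⁶ m.
For a circular orbit v = √(μ/r) = √(3.986×10¹⁴ / 6.994×10⁶) = √(5.699×10⁷) = 7549 m/s.
That is 7.549 km/s.

v ≈ 7.55 km/s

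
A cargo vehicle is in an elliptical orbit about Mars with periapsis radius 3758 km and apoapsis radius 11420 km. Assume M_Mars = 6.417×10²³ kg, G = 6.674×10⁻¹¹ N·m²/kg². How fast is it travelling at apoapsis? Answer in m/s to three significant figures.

μ = GM = 6.674×10⁻¹¹ × 6.417×10²³ = 4.283×10¹³ m³/s².
Semi-major axis a = (r_p + r_a)/2 = 7589.0 km = 7.589×10⁶ m.
Vis-viva: v² = μ(2/r − 1/a) = 4.283×10¹³ × (1.751×10⁻⁷ − 1.318×10⁻⁷) = 1.857×10⁶ m²/s².
v = 1363 m/s.

v ≈ 1360 m/s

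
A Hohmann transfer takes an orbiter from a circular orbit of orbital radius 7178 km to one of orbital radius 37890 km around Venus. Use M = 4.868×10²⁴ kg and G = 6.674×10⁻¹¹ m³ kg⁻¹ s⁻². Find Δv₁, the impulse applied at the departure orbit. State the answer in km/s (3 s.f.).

μ = GM = 6.674×10⁻¹¹ × 4.868×10²⁴ = 3.249×10¹⁴ m³/s².
r₁ = 7178 km = 7.178×10⁶ m.
r₂ = 37890 km = 3.789×10⁷ m.
Transfer ellipse a_t = (r₁ + r₂)/2 = 2.253×10⁷ m.
At r₁: circular v_c1 = √(μ/r₁) = 6728 m/s; transfer-periapsis v_p = √[μ(2/r₁ − 1/a_t)] = 8724 m/s.
Δv₁ = v_p − v_c1 = 1996 m/s.
= 1.996 km/s.

Δv ≈ 2.00 km/s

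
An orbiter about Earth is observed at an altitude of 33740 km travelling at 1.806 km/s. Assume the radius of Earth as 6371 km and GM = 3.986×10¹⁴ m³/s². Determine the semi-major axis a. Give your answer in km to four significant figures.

r = 6371 + 33740 = 40111 km = 4.011×10⁷ m.
Specific orbital energy ε = v²/2 − μ/r = (1806)²/2 − 3.986×10¹⁴/4.011×10⁷ = -8.307×10⁶ J/kg.
Since ε = −μ/(2a), a = −μ/(2ε) = 2.399×10⁷ m = 23993 km.

a ≈ 23990 km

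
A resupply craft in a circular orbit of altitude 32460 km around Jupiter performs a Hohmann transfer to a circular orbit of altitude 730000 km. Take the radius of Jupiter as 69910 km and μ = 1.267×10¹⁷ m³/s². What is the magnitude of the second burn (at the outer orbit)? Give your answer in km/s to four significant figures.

r₁ = 69910 + 32460 = 102370 km = 1.0237×10⁸ m.
r₂ = 69910 + 730000 = 799910 km = 7.9991×10⁸ m.
Transfer ellipse a_t = (r₁ + r₂)/2 = 4.511×10⁸ m.
At r₁: circular v_c1 = √(μ/r₁) = 35180 m/s; transfer-perijove v_p = √[μ(2/r₁ − 1/a_t)] = 46850 m/s.
At r₂: circular v_c2 = √(μ/r₂) = 12590 m/s; transfer-apojove v_a = √[μ(2/r₂ − 1/a_t)] = 5995 m/s.
Δv₂ = v_c2 − v_a = 6590 m/s.
= 6.590 km/s.

Δv ≈ 6.590 km/s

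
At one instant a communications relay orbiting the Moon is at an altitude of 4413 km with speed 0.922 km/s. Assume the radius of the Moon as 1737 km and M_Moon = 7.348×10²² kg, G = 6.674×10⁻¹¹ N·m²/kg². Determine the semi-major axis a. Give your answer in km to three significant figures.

a ≈ 6590 km

μ = GM = 6.674×10⁻¹¹ × 7.348×10²² = 4.904×10¹² m³/s².
r = 1737 + 4413 = 6150.0 km = 6.150×10⁶ m.
Specific orbital energy ε = v²/2 − μ/r = (922.0)²/2 − 4.904×10¹²/6.150×10⁶ = -3.724×10⁵ J/kg.
Since ε = −μ/(2a), a = −μ/(2ε) = 6.585×10⁶ m = 6585.0 km.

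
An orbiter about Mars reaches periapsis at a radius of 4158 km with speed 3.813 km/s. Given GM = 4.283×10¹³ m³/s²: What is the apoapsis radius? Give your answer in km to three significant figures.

apoapsis radius ≈ 9970 km

r_p = 4.158×10⁶ m.
Specific energy ε = v²/2 − μ/r = -3.031×10⁶ J/kg, so a = −μ/(2ε) = 7.065×10⁶ m.
The apsides satisfy r_p + r_a = 2a, so the apoapsis radius is 2a − r_p = 9.972×10⁶ m = 9972.0 km.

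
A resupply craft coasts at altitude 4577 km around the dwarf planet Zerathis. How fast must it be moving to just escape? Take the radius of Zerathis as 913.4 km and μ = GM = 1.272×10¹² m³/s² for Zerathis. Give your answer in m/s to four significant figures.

v_esc ≈ 680.7 m/s

r = 913.4 + 4577 = 5490.4 km = 5.4904×10⁶ m.
Escape speed v_esc = √(2μ/r) = √(2 × 1.272×10¹² / 5.490×10⁶) = √(4.634×10⁵) = 680.7 m/s.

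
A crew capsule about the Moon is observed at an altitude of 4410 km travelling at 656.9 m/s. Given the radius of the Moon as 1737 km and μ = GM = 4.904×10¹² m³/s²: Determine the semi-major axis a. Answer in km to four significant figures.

r = 1737 + 4410 = 6147.0 km = 6.147×10⁶ m.
Specific orbital energy ε = v²/2 − μ/r = (656.9)²/2 − 4.904×10¹²/6.147×10⁶ = -5.820×10⁵ J/kg.
Since ε = −μ/(2a), a = −μ/(2ε) = 4.213×10⁶ m = 4212.9 km.

a ≈ 4213 km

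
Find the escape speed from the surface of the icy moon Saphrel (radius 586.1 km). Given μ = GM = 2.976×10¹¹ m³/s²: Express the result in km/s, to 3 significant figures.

r = R = 5.861×10⁵ m.
Escape speed v_esc = √(2μ/r) = √(2 × 2.976×10¹¹ / 5.861×10⁵) = √(1.016×10⁶) = 1008 m/s.
= 1.008 km/s.

v_esc ≈ 1.01 km/s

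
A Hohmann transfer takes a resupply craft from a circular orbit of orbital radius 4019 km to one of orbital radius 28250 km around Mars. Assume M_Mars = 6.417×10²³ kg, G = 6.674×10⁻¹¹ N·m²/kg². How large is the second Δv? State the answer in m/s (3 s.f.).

μ = GM = 6.674×10⁻¹¹ × 6.417×10²³ = 4.283×10¹³ m³/s².
r₁ = 4019 km = 4.019×10⁶ m.
r₂ = 28250 km = 2.825×10⁷ m.
Transfer ellipse a_t = (r₁ + r₂)/2 = 1.613×10⁷ m.
At r₁: circular v_c1 = √(μ/r₁) = 3264 m/s; transfer-periapsis v_p = √[μ(2/r₁ − 1/a_t)] = 4319 m/s.
At r₂: circular v_c2 = √(μ/r₂) = 1231 m/s; transfer-apoapsis v_a = √[μ(2/r₂ − 1/a_t)] = 614.5 m/s.
Δv₂ = v_c2 − v_a = 616.7 m/s.

Δv ≈ 617 m/s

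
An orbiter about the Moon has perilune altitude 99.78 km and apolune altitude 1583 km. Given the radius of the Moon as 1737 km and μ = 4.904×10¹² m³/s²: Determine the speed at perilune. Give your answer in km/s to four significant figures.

r_p = 1737 + 99.78 = 1836.8 km = 1.8368×10⁶ m.
r_a = 1737 + 1583 = 3320.0 km = 3.3200×10⁶ m.
Semi-major axis a = (r_p + r_a)/2 = 2578.4 km = 2.578×10⁶ m.
Vis-viva: v² = μ(2/r − 1/a) = 4.904×10¹² × (1.089×10⁻⁶ − 3.878×10⁻⁷) = 3.438×10⁶ m²/s².
v = 1854 m/s = 1.854 km/s.

v ≈ 1.854 km/s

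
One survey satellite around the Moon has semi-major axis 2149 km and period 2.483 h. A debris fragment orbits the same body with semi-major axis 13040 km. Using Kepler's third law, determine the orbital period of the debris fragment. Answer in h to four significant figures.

T₂ ≈ 37.11 h

Kepler's third law: T² ∝ a³, so T₂ = T₁ (a₂/a₁)^(3/2).
a₂/a₁ = 6.068, (a₂/a₁)^(3/2) = 14.95.
T₂ = 2.483 × 14.95 = 37.11 h.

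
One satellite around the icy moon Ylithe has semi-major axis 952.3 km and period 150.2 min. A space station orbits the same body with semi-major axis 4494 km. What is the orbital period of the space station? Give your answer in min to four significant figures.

Kepler's third law: T² ∝ a³, so T₂ = T₁ (a₂/a₁)^(3/2).
a₂/a₁ = 4.719, (a₂/a₁)^(3/2) = 10.25.
T₂ = 150.2 × 10.25 = 1540 min.

T₂ ≈ 1540 min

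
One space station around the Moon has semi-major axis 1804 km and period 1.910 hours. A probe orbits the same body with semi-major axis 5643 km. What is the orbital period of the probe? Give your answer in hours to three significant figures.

Kepler's third law: T² ∝ a³, so T₂ = T₁ (a₂/a₁)^(3/2).
a₂/a₁ = 3.128, (a₂/a₁)^(3/2) = 5.532.
T₂ = 1.910 × 5.532 = 10.57 hours.

T₂ ≈ 10.6 hours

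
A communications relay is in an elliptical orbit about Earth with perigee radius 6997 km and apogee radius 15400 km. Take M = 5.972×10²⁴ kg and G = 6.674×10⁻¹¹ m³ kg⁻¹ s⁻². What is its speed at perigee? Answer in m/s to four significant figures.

μ = GM = 6.674×10⁻¹¹ × 5.972×10²⁴ = 3.986×10¹⁴ m³/s².
Semi-major axis a = (r_p + r_a)/2 = 11198 km = 1.120×10⁷ m.
Vis-viva: v² = μ(2/r − 1/a) = 3.986×10¹⁴ × (2.858×10⁻⁷ − 8.930×10⁻⁸) = 7.833×10⁷ m²/s².
v = 8851 m/s.

v ≈ 8851 m/s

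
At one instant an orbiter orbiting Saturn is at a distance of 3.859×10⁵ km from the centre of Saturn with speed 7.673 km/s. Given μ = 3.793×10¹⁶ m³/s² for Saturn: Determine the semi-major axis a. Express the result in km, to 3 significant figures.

a ≈ 2.75×10⁵ km

r = 3.859×10⁸ m.
Specific orbital energy ε = v²/2 − μ/r = (7673)²/2 − 3.793×10¹⁶/3.859×10⁸ = -6.885×10⁷ J/kg.
Since ε = −μ/(2a), a = −μ/(2ε) = 2.754×10⁸ m = 2.7544×10⁵ km.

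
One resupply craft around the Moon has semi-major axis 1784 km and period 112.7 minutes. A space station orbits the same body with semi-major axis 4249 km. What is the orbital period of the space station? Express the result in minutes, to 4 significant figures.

Kepler's third law: T² ∝ a³, so T₂ = T₁ (a₂/a₁)^(3/2).
a₂/a₁ = 2.382, (a₂/a₁)^(3/2) = 3.676.
T₂ = 112.7 × 3.676 = 414.2 minutes.

T₂ ≈ 414.2 minutes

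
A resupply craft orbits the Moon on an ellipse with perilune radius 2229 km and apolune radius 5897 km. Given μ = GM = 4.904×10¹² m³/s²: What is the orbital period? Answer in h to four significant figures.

T ≈ 6.455 h

Semi-major axis a = (r_p + r_a)/2 = (2229.0 + 5897.0)/2 = 4063.0 km = 4.063×10⁶ m.
By Kepler's third law T = 2π√(a³/μ) = 2π × 3.698×10³ = 2.324×10⁴ s.
= 6.455 h.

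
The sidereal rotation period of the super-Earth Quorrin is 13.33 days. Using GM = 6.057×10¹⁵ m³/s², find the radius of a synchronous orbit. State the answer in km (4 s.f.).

r_sync ≈ 5.882×10⁵ km

T = 13.33 days = 1.152×10⁶ s.
A synchronous orbit has period T, so by Kepler's third law a = (μT²/4π²)^(1/3).
μT²/4π² = 6.057×10¹⁵ × (1.152×10⁶)² / 39.48 = 2.035×10²⁶ m³.
a = 5.882×10⁸ m = 5.8820×10⁵ km.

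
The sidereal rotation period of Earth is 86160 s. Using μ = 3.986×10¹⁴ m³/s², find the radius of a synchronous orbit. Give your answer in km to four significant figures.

A synchronous orbit has period T, so by Kepler's third law a = (μT²/4π²)^(1/3).
μT²/4π² = 3.986×10¹⁴ × (8.616×10⁴)² / 39.48 = 7.495×10²² m³.
a = 4.216×10⁷ m = 42163 km.

r_sync ≈ 42160 km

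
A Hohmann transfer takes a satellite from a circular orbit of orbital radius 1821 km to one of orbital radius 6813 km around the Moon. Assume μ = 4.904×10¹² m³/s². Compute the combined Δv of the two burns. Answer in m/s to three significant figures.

r₁ = 1821 km = 1.821×10⁶ m.
r₂ = 6813 km = 6.813×10⁶ m.
Transfer ellipse a_t = (r₁ + r₂)/2 = 4.317×10⁶ m.
At r₁: circular v_c1 = √(μ/r₁) = 1641 m/s; transfer-perilune v_p = √[μ(2/r₁ − 1/a_t)] = 2062 m/s.
Δv₁ = v_p − v_c1 = 420.5 m/s.
At r₂: circular v_c2 = √(μ/r₂) = 848.4 m/s; transfer-apolune v_a = √[μ(2/r₂ − 1/a_t)] = 551.0 m/s.
Δv₂ = v_c2 − v_a = 297.4 m/s.
Total Δv = Δv₁ + Δv₂ = 717.9 m/s.

Δv_total ≈ 718 m/s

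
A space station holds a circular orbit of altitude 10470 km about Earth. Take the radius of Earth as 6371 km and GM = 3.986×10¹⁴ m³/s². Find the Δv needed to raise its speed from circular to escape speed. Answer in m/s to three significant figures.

r = 6371 + 10470 = 16841 km = 1.6841×10⁷ m.
Circular speed v_c = √(μ/r) = 4865 m/s.
Escape speed v_esc = √(2μ/r) = √2 × v_c = 6880 m/s.
Δv = v_esc − v_c = 2015 m/s.

Δv ≈ 2020 m/s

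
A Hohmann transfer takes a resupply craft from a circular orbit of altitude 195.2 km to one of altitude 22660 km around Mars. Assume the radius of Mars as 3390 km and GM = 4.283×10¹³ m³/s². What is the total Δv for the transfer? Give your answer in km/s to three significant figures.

Δv_total ≈ 1.78 km/s

r₁ = 3390 + 195.2 = 3585.2 km = 3.5852×10⁶ m.
r₂ = 3390 + 22660 = 26050 km = 2.6050×10⁷ m.
Transfer ellipse a_t = (r₁ + r₂)/2 = 1.482×10⁷ m.
At r₁: circular v_c1 = √(μ/r₁) = 3456 m/s; transfer-periapsis v_p = √[μ(2/r₁ − 1/a_t)] = 4583 m/s.
Δv₁ = v_p − v_c1 = 1126 m/s.
At r₂: circular v_c2 = √(μ/r₂) = 1282 m/s; transfer-apoapsis v_a = √[μ(2/r₂ − 1/a_t)] = 630.7 m/s.
Δv₂ = v_c2 − v_a = 651.5 m/s.
Total Δv = Δv₁ + Δv₂ = 1778 m/s = 1.778 km/s.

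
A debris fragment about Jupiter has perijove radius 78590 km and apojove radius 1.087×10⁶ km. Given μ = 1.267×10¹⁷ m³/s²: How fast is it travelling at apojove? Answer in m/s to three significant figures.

v ≈ 3960 m/s

Semi-major axis a = (r_p + r_a)/2 = 5.8280×10⁵ km = 5.828×10⁸ m.
Vis-viva: v² = μ(2/r − 1/a) = 1.267×10¹⁷ × (1.840×10⁻⁹ − 1.716×10⁻⁹) = 1.572×10⁷ m²/s².
v = 3965 m/s.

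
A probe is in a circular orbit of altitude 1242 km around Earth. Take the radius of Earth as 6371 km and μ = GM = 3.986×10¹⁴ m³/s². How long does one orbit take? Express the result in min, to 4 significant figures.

T ≈ 110.2 min

r = 6371 + 1242 = 7613.0 km = 7.6130×10⁶ m.
Kepler's third law: T = 2π√(r³/μ) = 2π√((7.613×10⁶)³ / 3.986×10¹⁴).
r³/μ = 1.107×10⁶ s², so T = 2π × 1.052×10³ = 6.611×10³ s.
Converting: 6.611×10³ s ÷ 60.00 = 110.2 min.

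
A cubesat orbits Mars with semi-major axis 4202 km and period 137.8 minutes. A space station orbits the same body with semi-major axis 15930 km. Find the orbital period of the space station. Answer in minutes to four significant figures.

Kepler's third law: T² ∝ a³, so T₂ = T₁ (a₂/a₁)^(3/2).
a₂/a₁ = 3.791, (a₂/a₁)^(3/2) = 7.381.
T₂ = 137.8 × 7.381 = 1017 minutes.

T₂ ≈ 1017 minutes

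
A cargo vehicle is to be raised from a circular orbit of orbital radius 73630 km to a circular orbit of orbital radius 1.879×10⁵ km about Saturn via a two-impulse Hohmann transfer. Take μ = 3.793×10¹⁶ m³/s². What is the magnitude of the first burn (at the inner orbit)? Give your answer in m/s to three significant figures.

r₁ = 73630 km = 7.363×10⁷ m.
r₂ = 1.879×10⁵ km = 1.879×10⁸ m.
Transfer ellipse a_t = (r₁ + r₂)/2 = 1.308×10⁸ m.
At r₁: circular v_c1 = √(μ/r₁) = 22700 m/s; transfer-perikrone v_p = √[μ(2/r₁ − 1/a_t)] = 27210 m/s.
Δv₁ = v_p − v_c1 = 4510 m/s.

Δv ≈ 4510 m/s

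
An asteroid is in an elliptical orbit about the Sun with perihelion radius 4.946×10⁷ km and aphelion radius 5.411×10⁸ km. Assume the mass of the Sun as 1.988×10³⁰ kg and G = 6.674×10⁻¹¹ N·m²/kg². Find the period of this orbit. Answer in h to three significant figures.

μ = GM = 6.674×10⁻¹¹ × 1.988×10³⁰ = 1.327×10²⁰ m³/s².
Semi-major axis a = (r_p + r_a)/2 = (4.9460×10⁷ + 5.4110×10⁸)/2 = 2.9528×10⁸ km = 2.953×10¹¹ m.
By Kepler's third law T = 2π√(a³/μ) = 2π × 1.393×10⁷ = 8.752×10⁷ s.
= 24310 h.

T ≈ 24300 h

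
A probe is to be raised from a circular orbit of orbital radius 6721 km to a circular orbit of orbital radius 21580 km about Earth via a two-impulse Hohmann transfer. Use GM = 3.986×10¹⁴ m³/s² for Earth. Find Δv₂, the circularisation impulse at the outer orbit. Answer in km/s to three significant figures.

Δv ≈ 1.34 km/s

r₁ = 6721 km = 6.721×10⁶ m.
r₂ = 21580 km = 2.158×10⁷ m.
Transfer ellipse a_t = (r₁ + r₂)/2 = 1.415×10⁷ m.
At r₁: circular v_c1 = √(μ/r₁) = 7701 m/s; transfer-perigee v_p = √[μ(2/r₁ − 1/a_t)] = 9510 m/s.
At r₂: circular v_c2 = √(μ/r₂) = 4298 m/s; transfer-apogee v_a = √[μ(2/r₂ − 1/a_t)] = 2962 m/s.
Δv₂ = v_c2 − v_a = 1336 m/s.
= 1.336 km/s.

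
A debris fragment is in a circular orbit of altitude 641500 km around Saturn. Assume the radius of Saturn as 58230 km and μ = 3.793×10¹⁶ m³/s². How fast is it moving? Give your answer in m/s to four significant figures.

v ≈ 7363 m/s

r = 58230 + 641500 = 699730 km = 6.9973×10⁸ m.
For a circular orbit v = √(μ/r) = √(3.793×10¹⁶ / 6.997×10⁸) = √(5.421×10⁷) = 7363 m/s.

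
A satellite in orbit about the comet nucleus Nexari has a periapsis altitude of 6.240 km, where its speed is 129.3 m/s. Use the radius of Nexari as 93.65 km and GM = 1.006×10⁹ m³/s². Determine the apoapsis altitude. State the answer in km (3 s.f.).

apoapsis altitude ≈ 394 km

r_p = 93.65 + 6.240 = 99.890 km = 9.989×10⁴ m.
Specific energy ε = v²/2 − μ/r = -1.712×10³ J/kg, so a = −μ/(2ε) = 2.938×10⁵ m.
The apsides satisfy r_p + r_a = 2a, so the apoapsis radius is 2a − r_p = 4.878×10⁵ m = 487.78 km.
Apoapsis altitude = 487.78 − 93.65 = 394.13 km.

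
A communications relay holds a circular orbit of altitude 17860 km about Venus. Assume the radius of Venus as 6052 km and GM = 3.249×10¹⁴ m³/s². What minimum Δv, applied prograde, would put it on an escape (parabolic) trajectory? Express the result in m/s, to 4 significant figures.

r = 6052 + 17860 = 23912 km = 2.3912×10⁷ m.
Circular speed v_c = √(μ/r) = 3686 m/s.
Escape speed v_esc = √(2μ/r) = √2 × v_c = 5213 m/s.
Δv = v_esc − v_c = 1527 m/s.

Δv ≈ 1527 m/s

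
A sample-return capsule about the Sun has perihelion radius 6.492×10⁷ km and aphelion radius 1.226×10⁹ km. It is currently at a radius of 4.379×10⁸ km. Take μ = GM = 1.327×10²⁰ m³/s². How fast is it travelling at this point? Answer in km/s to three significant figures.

Semi-major axis a = (r_p + r_a)/2 = 6.4546×10⁸ km = 6.455×10¹¹ m.
Vis-viva: v² = μ(2/r − 1/a) = 1.327×10²⁰ × (4.567×10⁻¹² − 1.549×10⁻¹²) = 4.005×10⁸ m²/s².
v = 20010 m/s = 20.01 km/s.

v ≈ 20.0 km/s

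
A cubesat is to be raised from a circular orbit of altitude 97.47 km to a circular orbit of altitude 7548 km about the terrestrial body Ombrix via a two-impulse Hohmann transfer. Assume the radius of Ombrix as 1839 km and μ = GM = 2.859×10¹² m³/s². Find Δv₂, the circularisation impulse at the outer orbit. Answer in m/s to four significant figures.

Δv ≈ 229.1 m/s

r₁ = 1839 + 97.47 = 1936.5 km = 1.9365×10⁶ m.
r₂ = 1839 + 7548 = 9387.0 km = 9.3870×10⁶ m.
Transfer ellipse a_t = (r₁ + r₂)/2 = 5.662×10⁶ m.
At r₁: circular v_c1 = √(μ/r₁) = 1215 m/s; transfer-periapsis v_p = √[μ(2/r₁ − 1/a_t)] = 1565 m/s.
At r₂: circular v_c2 = √(μ/r₂) = 551.9 m/s; transfer-apoapsis v_a = √[μ(2/r₂ − 1/a_t)] = 322.8 m/s.
Δv₂ = v_c2 − v_a = 229.1 m/s.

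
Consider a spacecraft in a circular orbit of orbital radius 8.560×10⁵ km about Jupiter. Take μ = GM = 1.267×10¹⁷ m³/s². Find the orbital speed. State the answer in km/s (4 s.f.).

r = 8.560×10⁵ km = 8.560×10⁸ m.
For a circular orbit v = √(μ/r) = √(1.267×10¹⁷ / 8.560×10⁸) = √(1.480×10⁸) = 12170 m/s.
That is 12.17 km/s.

v ≈ 12.17 km/s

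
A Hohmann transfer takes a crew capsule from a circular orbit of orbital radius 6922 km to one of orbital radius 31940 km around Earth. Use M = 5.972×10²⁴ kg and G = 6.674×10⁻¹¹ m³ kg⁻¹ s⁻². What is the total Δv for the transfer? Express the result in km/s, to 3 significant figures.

μ = GM = 6.674×10⁻¹¹ × 5.972×10²⁴ = 3.986×10¹⁴ m³/s².
r₁ = 6922 km = 6.922×10⁶ m.
r₂ = 31940 km = 3.194×10⁷ m.
Transfer ellipse a_t = (r₁ + r₂)/2 = 1.943×10⁷ m.
At r₁: circular v_c1 = √(μ/r₁) = 7588 m/s; transfer-perigee v_p = √[μ(2/r₁ − 1/a_t)] = 9729 m/s.
Δv₁ = v_p − v_c1 = 2141 m/s.
At r₂: circular v_c2 = √(μ/r₂) = 3533 m/s; transfer-apogee v_a = √[μ(2/r₂ − 1/a_t)] = 2108 m/s.
Δv₂ = v_c2 − v_a = 1424 m/s.
Total Δv = Δv₁ + Δv₂ = 3565 m/s = 3.565 km/s.

Δv_total ≈ 3.56 km/s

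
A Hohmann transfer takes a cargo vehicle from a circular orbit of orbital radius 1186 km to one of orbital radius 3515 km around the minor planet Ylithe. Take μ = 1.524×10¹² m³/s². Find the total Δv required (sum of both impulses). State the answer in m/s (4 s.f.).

r₁ = 1186 km = 1.186×10⁶ m.
r₂ = 3515 km = 3.515×10⁶ m.
Transfer ellipse a_t = (r₁ + r₂)/2 = 2.350×10⁶ m.
At r₁: circular v_c1 = √(μ/r₁) = 1134 m/s; transfer-periapsis v_p = √[μ(2/r₁ − 1/a_t)] = 1386 m/s.
Δv₁ = v_p − v_c1 = 252.6 m/s.
At r₂: circular v_c2 = √(μ/r₂) = 658.5 m/s; transfer-apoapsis v_a = √[μ(2/r₂ − 1/a_t)] = 467.7 m/s.
Δv₂ = v_c2 − v_a = 190.7 m/s.
Total Δv = Δv₁ + Δv₂ = 443.4 m/s.

Δv_total ≈ 443.4 m/s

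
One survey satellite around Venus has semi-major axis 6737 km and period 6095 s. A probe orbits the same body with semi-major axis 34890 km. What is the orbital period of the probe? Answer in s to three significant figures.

T₂ ≈ 71800 s

Kepler's third law: T² ∝ a³, so T₂ = T₁ (a₂/a₁)^(3/2).
a₂/a₁ = 5.179, (a₂/a₁)^(3/2) = 11.79.
T₂ = 6095 × 11.79 = 71830 s.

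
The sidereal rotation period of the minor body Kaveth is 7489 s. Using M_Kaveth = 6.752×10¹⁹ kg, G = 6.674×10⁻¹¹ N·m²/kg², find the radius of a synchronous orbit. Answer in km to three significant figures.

μ = GM = 6.674×10⁻¹¹ × 6.752×10¹⁹ = 4.506×10⁹ m³/s².
A synchronous orbit has period T, so by Kepler's third law a = (μT²/4π²)^(1/3).
μT²/4π² = 4.506×10⁹ × (7.489×10³)² / 39.48 = 6.402×10¹⁵ m³.
a = 1.857×10⁵ m = 185.68 km.

r_sync ≈ 186 km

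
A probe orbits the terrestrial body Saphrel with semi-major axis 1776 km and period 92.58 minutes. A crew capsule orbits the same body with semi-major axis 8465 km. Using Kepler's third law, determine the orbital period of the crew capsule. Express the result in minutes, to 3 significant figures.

Kepler's third law: T² ∝ a³, so T₂ = T₁ (a₂/a₁)^(3/2).
a₂/a₁ = 4.766, (a₂/a₁)^(3/2) = 10.41.
T₂ = 92.58 × 10.41 = 963.4 minutes.

T₂ ≈ 963 minutes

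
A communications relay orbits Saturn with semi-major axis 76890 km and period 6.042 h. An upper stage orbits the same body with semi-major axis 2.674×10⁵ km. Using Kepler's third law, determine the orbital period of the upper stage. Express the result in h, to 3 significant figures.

T₂ ≈ 39.2 h

Kepler's third law: T² ∝ a³, so T₂ = T₁ (a₂/a₁)^(3/2).
a₂/a₁ = 3.478, (a₂/a₁)^(3/2) = 6.485.
T₂ = 6.042 × 6.485 = 39.18 h.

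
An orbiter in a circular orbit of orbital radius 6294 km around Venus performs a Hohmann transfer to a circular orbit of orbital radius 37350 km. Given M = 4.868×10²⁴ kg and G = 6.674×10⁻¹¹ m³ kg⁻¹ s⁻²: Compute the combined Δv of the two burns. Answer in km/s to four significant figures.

μ = GM = 6.674×10⁻¹¹ × 4.868×10²⁴ = 3.249×10¹⁴ m³/s².
r₁ = 6294 km = 6.294×10⁶ m.
r₂ = 37350 km = 3.735×10⁷ m.
Transfer ellipse a_t = (r₁ + r₂)/2 = 2.182×10⁷ m.
At r₁: circular v_c1 = √(μ/r₁) = 7185 m/s; transfer-periapsis v_p = √[μ(2/r₁ − 1/a_t)] = 9399 m/s.
Δv₁ = v_p − v_c1 = 2215 m/s.
At r₂: circular v_c2 = √(μ/r₂) = 2949 m/s; transfer-apoapsis v_a = √[μ(2/r₂ − 1/a_t)] = 1584 m/s.
Δv₂ = v_c2 − v_a = 1365 m/s.
Total Δv = Δv₁ + Δv₂ = 3580 m/s = 3.580 km/s.

Δv_total ≈ 3.580 km/s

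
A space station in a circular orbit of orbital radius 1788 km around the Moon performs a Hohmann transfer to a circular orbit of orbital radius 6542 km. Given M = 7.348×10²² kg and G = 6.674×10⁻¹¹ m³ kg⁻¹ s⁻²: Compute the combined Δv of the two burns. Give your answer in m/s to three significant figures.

μ = GM = 6.674×10⁻¹¹ × 7.348×10²² = 4.904×10¹² m³/s².
r₁ = 1788 km = 1.788×10⁶ m.
r₂ = 6542 km = 6.542×10⁶ m.
Transfer ellipse a_t = (r₁ + r₂)/2 = 4.165×10⁶ m.
At r₁: circular v_c1 = √(μ/r₁) = 1656 m/s; transfer-perilune v_p = √[μ(2/r₁ − 1/a_t)] = 2076 m/s.
Δv₁ = v_p − v_c1 = 419.5 m/s.
At r₂: circular v_c2 = √(μ/r₂) = 865.8 m/s; transfer-apolune v_a = √[μ(2/r₂ − 1/a_t)] = 567.3 m/s.
Δv₂ = v_c2 − v_a = 298.5 m/s.
Total Δv = Δv₁ + Δv₂ = 718.0 m/s.

Δv_total ≈ 718 m/s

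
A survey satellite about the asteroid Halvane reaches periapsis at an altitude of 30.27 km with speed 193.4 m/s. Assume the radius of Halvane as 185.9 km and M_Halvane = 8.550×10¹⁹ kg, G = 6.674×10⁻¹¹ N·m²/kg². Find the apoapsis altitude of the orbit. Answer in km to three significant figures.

μ = GM = 6.674×10⁻¹¹ × 8.550×10¹⁹ = 5.706×10⁹ m³/s².
r_p = 185.9 + 30.27 = 216.17 km = 2.162×10⁵ m.
Specific energy ε = v²/2 − μ/r = -7.695×10³ J/kg, so a = −μ/(2ε) = 3.708×10⁵ m.
The apsides satisfy r_p + r_a = 2a, so the apoapsis radius is 2a − r_p = 5.254×10⁵ m = 525.35 km.
Apoapsis altitude = 525.35 − 185.9 = 339.45 km.

apoapsis altitude ≈ 339 km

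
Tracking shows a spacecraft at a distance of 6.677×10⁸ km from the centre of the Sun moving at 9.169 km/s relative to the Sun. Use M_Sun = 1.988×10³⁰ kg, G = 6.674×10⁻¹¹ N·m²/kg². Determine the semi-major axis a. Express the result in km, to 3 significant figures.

a ≈ 4.23×10⁸ km

μ = GM = 6.674×10⁻¹¹ × 1.988×10³⁰ = 1.327×10²⁰ m³/s².
r = 6.677×10¹¹ m.
Specific orbital energy ε = v²/2 − μ/r = (9169)²/2 − 1.327×10²⁰/6.677×10¹¹ = -1.567×10⁸ J/kg.
Since ε = −μ/(2a), a = −μ/(2ε) = 4.234×10¹¹ m = 4.2342×10⁸ km.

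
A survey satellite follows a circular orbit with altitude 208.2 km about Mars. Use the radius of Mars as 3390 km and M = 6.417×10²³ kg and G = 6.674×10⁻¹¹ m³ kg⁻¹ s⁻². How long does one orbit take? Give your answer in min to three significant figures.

μ = GM = 6.674×10⁻¹¹ × 6.417×10²³ = 4.283×10¹³ m³/s².
r = 3390 + 208.2 = 3598.2 km = 3.5982×10⁶ m.
Kepler's third law: T = 2π√(r³/μ) = 2π√((3.598×10⁶)³ / 4.283×10¹³).
r³/μ = 1.088×10⁶ s², so T = 2π × 1.043×10³ = 6.553×10³ s.
Converting: 6.553×10³ s ÷ 60.00 = 109.2 min.

T ≈ 109 min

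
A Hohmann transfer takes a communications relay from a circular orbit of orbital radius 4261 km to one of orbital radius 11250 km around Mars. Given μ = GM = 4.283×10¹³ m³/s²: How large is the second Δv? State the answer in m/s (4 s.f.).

Δv ≈ 504.9 m/s

r₁ = 4261 km = 4.261×10⁶ m.
r₂ = 11250 km = 1.125×10⁷ m.
Transfer ellipse a_t = (r₁ + r₂)/2 = 7.756×10⁶ m.
At r₁: circular v_c1 = √(μ/r₁) = 3170 m/s; transfer-periapsis v_p = √[μ(2/r₁ − 1/a_t)] = 3818 m/s.
At r₂: circular v_c2 = √(μ/r₂) = 1951 m/s; transfer-apoapsis v_a = √[μ(2/r₂ − 1/a_t)] = 1446 m/s.
Δv₂ = v_c2 − v_a = 504.9 m/s.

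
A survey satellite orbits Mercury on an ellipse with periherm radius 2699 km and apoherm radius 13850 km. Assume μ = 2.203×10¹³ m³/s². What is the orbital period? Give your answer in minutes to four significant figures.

Semi-major axis a = (r_p + r_a)/2 = (2699.0 + 13850)/2 = 8274.5 km = 8.274×10⁶ m.
By Kepler's third law T = 2π√(a³/μ) = 2π × 5.071×10³ = 3.186×10⁴ s.
= 531.0 minutes.

T ≈ 531.0 minutes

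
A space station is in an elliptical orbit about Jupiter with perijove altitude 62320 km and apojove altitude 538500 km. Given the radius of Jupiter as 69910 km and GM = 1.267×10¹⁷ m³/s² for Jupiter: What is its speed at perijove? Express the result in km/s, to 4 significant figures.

v ≈ 39.68 km/s

r_p = 69910 + 62320 = 132230 km = 1.3223×10⁸ m.
r_a = 69910 + 538500 = 608410 km = 6.0841×10⁸ m.
Semi-major axis a = (r_p + r_a)/2 = 3.7032×10⁵ km = 3.703×10⁸ m.
Vis-viva: v² = μ(2/r − 1/a) = 1.267×10¹⁷ × (1.513×10⁻⁸ − 2.700×10⁻⁹) = 1.574×10⁹ m²/s².
v = 39680 m/s = 39.68 km/s.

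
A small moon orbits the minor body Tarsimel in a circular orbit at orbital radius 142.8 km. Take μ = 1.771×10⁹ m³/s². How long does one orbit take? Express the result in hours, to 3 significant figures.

r = 142.8 km = 1.428×10⁵ m.
Kepler's third law: T = 2π√(r³/μ) = 2π√((1.428×10⁵)³ / 1.771×10⁹).
r³/μ = 1.644×10⁶ s², so T = 2π × 1.282×10³ = 8.057×10³ s.
Converting: 8.057×10³ s ÷ 3600 = 2.238 hours.

T ≈ 2.24 hours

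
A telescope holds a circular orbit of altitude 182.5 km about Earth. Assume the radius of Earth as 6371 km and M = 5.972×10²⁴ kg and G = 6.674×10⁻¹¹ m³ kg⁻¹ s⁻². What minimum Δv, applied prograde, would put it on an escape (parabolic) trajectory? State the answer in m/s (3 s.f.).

Δv ≈ 3230 m/s

μ = GM = 6.674×10⁻¹¹ × 5.972×10²⁴ = 3.986×10¹⁴ m³/s².
r = 6371 + 182.5 = 6553.5 km = 6.5535×10⁶ m.
Circular speed v_c = √(μ/r) = 7799 m/s.
Escape speed v_esc = √(2μ/r) = √2 × v_c = 11030 m/s.
Δv = v_esc − v_c = 3230 m/s.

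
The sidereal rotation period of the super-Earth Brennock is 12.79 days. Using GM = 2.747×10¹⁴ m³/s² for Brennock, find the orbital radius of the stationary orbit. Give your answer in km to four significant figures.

r_sync ≈ 2.041×10⁵ km

T = 12.79 days = 1.105×10⁶ s.
A synchronous orbit has period T, so by Kepler's third law a = (μT²/4π²)^(1/3).
μT²/4π² = 2.747×10¹⁴ × (1.105×10⁶)² / 39.48 = 8.497×10²⁴ m³.
a = 2.041×10⁸ m = 2.0406×10⁵ km.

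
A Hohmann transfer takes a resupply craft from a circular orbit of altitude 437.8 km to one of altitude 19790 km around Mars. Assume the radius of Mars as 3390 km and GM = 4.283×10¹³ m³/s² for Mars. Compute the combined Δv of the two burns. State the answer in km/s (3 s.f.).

r₁ = 3390 + 437.8 = 3827.8 km = 3.8278×10⁶ m.
r₂ = 3390 + 19790 = 23180 km = 2.3180×10⁷ m.
Transfer ellipse a_t = (r₁ + r₂)/2 = 1.350×10⁷ m.
At r₁: circular v_c1 = √(μ/r₁) = 3345 m/s; transfer-periapsis v_p = √[μ(2/r₁ − 1/a_t)] = 4383 m/s.
Δv₁ = v_p − v_c1 = 1038 m/s.
At r₂: circular v_c2 = √(μ/r₂) = 1359 m/s; transfer-apoapsis v_a = √[μ(2/r₂ − 1/a_t)] = 723.7 m/s.
Δv₂ = v_c2 − v_a = 635.6 m/s.
Total Δv = Δv₁ + Δv₂ = 1673 m/s = 1.673 km/s.

Δv_total ≈ 1.67 km/s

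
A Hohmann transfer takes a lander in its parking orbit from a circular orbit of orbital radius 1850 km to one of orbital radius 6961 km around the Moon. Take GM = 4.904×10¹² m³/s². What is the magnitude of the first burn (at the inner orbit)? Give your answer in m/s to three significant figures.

r₁ = 1850 km = 1.850×10⁶ m.
r₂ = 6961 km = 6.961×10⁶ m.
Transfer ellipse a_t = (r₁ + r₂)/2 = 4.406×10⁶ m.
At r₁: circular v_c1 = √(μ/r₁) = 1628 m/s; transfer-perilune v_p = √[μ(2/r₁ − 1/a_t)] = 2047 m/s.
Δv₁ = v_p − v_c1 = 418.4 m/s.

Δv ≈ 418 m/s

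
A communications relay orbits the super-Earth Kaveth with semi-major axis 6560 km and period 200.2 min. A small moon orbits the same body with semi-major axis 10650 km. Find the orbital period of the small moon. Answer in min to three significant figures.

T₂ ≈ 414 min

Kepler's third law: T² ∝ a³, so T₂ = T₁ (a₂/a₁)^(3/2).
a₂/a₁ = 1.623, (a₂/a₁)^(3/2) = 2.069.
T₂ = 200.2 × 2.069 = 414.1 min.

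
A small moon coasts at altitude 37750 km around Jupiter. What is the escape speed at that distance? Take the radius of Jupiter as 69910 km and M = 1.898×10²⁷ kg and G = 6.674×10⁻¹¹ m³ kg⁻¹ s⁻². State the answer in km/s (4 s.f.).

μ = GM = 6.674×10⁻¹¹ × 1.898×10²⁷ = 1.267×10¹⁷ m³/s².
r = 69910 + 37750 = 107660 km = 1.0766×10⁸ m.
Escape speed v_esc = √(2μ/r) = √(2 × 1.267×10¹⁷ / 1.077×10⁸) = √(2.353×10⁹) = 48510 m/s.
= 48.51 km/s.

v_esc ≈ 48.51 km/s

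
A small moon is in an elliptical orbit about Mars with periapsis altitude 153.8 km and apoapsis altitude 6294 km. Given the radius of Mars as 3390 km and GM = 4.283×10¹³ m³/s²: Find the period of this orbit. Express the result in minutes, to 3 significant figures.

T ≈ 272 minutes

r_p = 3390 + 153.8 = 3543.8 km = 3.5438×10⁶ m.
r_a = 3390 + 6294 = 9684.0 km = 9.6840×10⁶ m.
Semi-major axis a = (r_p + r_a)/2 = (3543.8 + 9684.0)/2 = 6613.9 km = 6.614×10⁶ m.
By Kepler's third law T = 2π√(a³/μ) = 2π × 2.599×10³ = 1.633×10⁴ s.
= 272.2 minutes.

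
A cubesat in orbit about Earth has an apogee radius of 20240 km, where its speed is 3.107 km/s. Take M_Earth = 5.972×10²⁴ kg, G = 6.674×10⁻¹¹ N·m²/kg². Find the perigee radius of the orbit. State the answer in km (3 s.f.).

μ = GM = 6.674×10⁻¹¹ × 5.972×10²⁴ = 3.986×10¹⁴ m³/s².
r_a = 2.024×10⁷ m.
Specific energy ε = v²/2 − μ/r = -1.487×10⁷ J/kg, so a = −μ/(2ε) = 1.341×10⁷ m.
The apsides satisfy r_p + r_a = 2a, so the perigee radius is 2a − r_a = 6.572×10⁶ m = 6571.8 km.

perigee radius ≈ 6570 km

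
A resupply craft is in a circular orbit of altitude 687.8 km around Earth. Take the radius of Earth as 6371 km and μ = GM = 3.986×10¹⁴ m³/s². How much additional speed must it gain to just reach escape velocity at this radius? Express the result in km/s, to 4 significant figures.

Δv ≈ 3.113 km/s

r = 6371 + 687.8 = 7058.8 km = 7.0588×10⁶ m.
Circular speed v_c = √(μ/r) = 7515 m/s.
Escape speed v_esc = √(2μ/r) = √2 × v_c = 10630 m/s.
Δv = v_esc − v_c = 3113 m/s = 3.113 km/s.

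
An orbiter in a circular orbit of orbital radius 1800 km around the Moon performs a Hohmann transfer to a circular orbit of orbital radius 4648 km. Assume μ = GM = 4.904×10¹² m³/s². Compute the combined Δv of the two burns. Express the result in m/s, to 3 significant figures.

Δv_total ≈ 591 m/s

r₁ = 1800 km = 1.800×10⁶ m.
r₂ = 4648 km = 4.648×10⁶ m.
Transfer ellipse a_t = (r₁ + r₂)/2 = 3.224×10⁶ m.
At r₁: circular v_c1 = √(μ/r₁) = 1651 m/s; transfer-perilune v_p = √[μ(2/r₁ − 1/a_t)] = 1982 m/s.
Δv₁ = v_p − v_c1 = 331.3 m/s.
At r₂: circular v_c2 = √(μ/r₂) = 1027 m/s; transfer-apolune v_a = √[μ(2/r₂ − 1/a_t)] = 767.5 m/s.
Δv₂ = v_c2 − v_a = 259.7 m/s.
Total Δv = Δv₁ + Δv₂ = 590.9 m/s.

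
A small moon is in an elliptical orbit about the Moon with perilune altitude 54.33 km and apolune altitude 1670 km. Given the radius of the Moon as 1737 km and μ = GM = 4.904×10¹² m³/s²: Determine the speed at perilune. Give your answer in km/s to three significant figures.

v ≈ 1.89 km/s

r_p = 1737 + 54.33 = 1791.3 km = 1.7913×10⁶ m.
r_a = 1737 + 1670 = 3407.0 km = 3.4070×10⁶ m.
Semi-major axis a = (r_p + r_a)/2 = 2599.2 km = 2.599×10⁶ m.
Vis-viva: v² = μ(2/r − 1/a) = 4.904×10¹² × (1.116×10⁻⁶ − 3.847×10⁻⁷) = 3.589×10⁶ m²/s².
v = 1894 m/s = 1.894 km/s.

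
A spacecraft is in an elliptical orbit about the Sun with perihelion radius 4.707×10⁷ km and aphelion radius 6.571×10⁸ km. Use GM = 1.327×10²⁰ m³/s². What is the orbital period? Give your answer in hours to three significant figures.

Semi-major axis a = (r_p + r_a)/2 = (4.7070×10⁷ + 6.5710×10⁸)/2 = 3.5208×10⁸ km = 3.521×10¹¹ m.
By Kepler's third law T = 2π√(a³/μ) = 2π × 1.814×10⁷ = 1.140×10⁸ s.
= 31650 hours.

T ≈ 31700 hours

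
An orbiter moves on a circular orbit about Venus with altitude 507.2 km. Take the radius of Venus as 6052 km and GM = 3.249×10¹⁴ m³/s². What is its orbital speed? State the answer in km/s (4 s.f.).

v ≈ 7.038 km/s

r = 6052 + 507.2 = 6559.2 km = 6.5592×10⁶ m.
For a circular orbit v = √(μ/r) = √(3.249×10¹⁴ / 6.559×10⁶) = √(4.953×10⁷) = 7038 m/s.
That is 7.038 km/s.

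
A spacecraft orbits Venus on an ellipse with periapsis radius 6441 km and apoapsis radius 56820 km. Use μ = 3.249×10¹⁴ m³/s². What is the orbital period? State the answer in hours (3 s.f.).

Semi-major axis a = (r_p + r_a)/2 = (6441.0 + 56820)/2 = 31630 km = 3.163×10⁷ m.
By Kepler's third law T = 2π√(a³/μ) = 2π × 9.869×10³ = 6.201×10⁴ s.
= 17.23 hours.

T ≈ 17.2 hours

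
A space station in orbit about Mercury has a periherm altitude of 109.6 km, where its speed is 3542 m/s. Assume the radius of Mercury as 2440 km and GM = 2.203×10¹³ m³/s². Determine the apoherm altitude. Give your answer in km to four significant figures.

r_p = 2440 + 109.6 = 2549.6 km = 2.550×10⁶ m.
Specific energy ε = v²/2 − μ/r = -2.368×10⁶ J/kg, so a = −μ/(2ε) = 4.652×10⁶ m.
The apsides satisfy r_p + r_a = 2a, so the apoherm radius is 2a − r_p = 6.755×10⁶ m = 6754.8 km.
Apoherm altitude = 6754.8 − 2440 = 4314.8 km.

apoherm altitude ≈ 4315 km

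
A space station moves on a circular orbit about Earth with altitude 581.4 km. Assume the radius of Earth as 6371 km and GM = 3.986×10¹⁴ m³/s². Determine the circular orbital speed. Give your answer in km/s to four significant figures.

v ≈ 7.572 km/s

r = 6371 + 581.4 = 6952.4 km = 6.9524×10⁶ m.
For a circular orbit v = √(μ/r) = √(3.986×10¹⁴ / 6.952×10⁶) = √(5.733×10⁷) = 7572 m/s.
That is 7.572 km/s.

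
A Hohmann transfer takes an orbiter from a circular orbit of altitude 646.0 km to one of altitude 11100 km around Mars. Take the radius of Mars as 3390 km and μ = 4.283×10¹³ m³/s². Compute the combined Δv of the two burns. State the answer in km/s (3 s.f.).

Δv_total ≈ 1.40 km/s

r₁ = 3390 + 646.0 = 4036.0 km = 4.0360×10⁶ m.
r₂ = 3390 + 11100 = 14490 km = 1.4490×10⁷ m.
Transfer ellipse a_t = (r₁ + r₂)/2 = 9.263×10⁶ m.
At r₁: circular v_c1 = √(μ/r₁) = 3258 m/s; transfer-periapsis v_p = √[μ(2/r₁ − 1/a_t)] = 4074 m/s.
Δv₁ = v_p − v_c1 = 816.7 m/s.
At r₂: circular v_c2 = √(μ/r₂) = 1719 m/s; transfer-apoapsis v_a = √[μ(2/r₂ − 1/a_t)] = 1135 m/s.
Δv₂ = v_c2 − v_a = 584.4 m/s.
Total Δv = Δv₁ + Δv₂ = 1401 m/s = 1.401 km/s.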